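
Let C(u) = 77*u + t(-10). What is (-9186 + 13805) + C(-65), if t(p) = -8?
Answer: -394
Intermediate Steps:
C(u) = -8 + 77*u (C(u) = 77*u - 8 = -8 + 77*u)
(-9186 + 13805) + C(-65) = (-9186 + 13805) + (-8 + 77*(-65)) = 4619 + (-8 - 5005) = 4619 - 5013 = -394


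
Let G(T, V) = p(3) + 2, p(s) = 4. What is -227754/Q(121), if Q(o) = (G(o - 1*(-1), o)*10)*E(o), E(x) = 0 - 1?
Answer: 37959/10 ≈ 3795.9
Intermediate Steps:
G(T, V) = 6 (G(T, V) = 4 + 2 = 6)
E(x) = -1
Q(o) = -60 (Q(o) = (6*10)*(-1) = 60*(-1) = -60)
-227754/Q(121) = -227754/(-60) = -227754*(-1/60) = 37959/10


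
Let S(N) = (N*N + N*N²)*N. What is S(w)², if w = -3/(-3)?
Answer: 4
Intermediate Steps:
w = 1 (w = -3*(-⅓) = 1)
S(N) = N*(N² + N³) (S(N) = (N² + N³)*N = N*(N² + N³))
S(w)² = (1³*(1 + 1))² = (1*2)² = 2² = 4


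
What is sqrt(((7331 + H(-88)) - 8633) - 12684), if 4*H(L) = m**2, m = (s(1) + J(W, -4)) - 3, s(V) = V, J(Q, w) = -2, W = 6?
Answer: I*sqrt(13982) ≈ 118.25*I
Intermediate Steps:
m = -4 (m = (1 - 2) - 3 = -1 - 3 = -4)
H(L) = 4 (H(L) = (1/4)*(-4)**2 = (1/4)*16 = 4)
sqrt(((7331 + H(-88)) - 8633) - 12684) = sqrt(((7331 + 4) - 8633) - 12684) = sqrt((7335 - 8633) - 12684) = sqrt(-1298 - 12684) = sqrt(-13982) = I*sqrt(13982)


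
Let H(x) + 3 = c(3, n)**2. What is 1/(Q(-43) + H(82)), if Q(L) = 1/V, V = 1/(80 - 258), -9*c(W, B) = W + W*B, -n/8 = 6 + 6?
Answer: 9/7396 ≈ 0.0012169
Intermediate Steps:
n = -96 (n = -8*(6 + 6) = -8*12 = -96)
c(W, B) = -W/9 - B*W/9 (c(W, B) = -(W + W*B)/9 = -(W + B*W)/9 = -W/9 - B*W/9)
V = -1/178 (V = 1/(-178) = -1/178 ≈ -0.0056180)
H(x) = 8998/9 (H(x) = -3 + (-1/9*3*(1 - 96))**2 = -3 + (-1/9*3*(-95))**2 = -3 + (95/3)**2 = -3 + 9025/9 = 8998/9)
Q(L) = -178 (Q(L) = 1/(-1/178) = -178)
1/(Q(-43) + H(82)) = 1/(-178 + 8998/9) = 1/(7396/9) = 9/7396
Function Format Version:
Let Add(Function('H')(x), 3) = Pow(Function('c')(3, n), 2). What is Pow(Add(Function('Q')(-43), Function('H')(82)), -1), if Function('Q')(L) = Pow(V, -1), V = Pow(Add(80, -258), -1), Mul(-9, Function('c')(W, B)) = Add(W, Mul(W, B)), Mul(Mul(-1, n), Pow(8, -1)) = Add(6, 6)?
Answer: Rational(9, 7396) ≈ 0.0012169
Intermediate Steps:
n = -96 (n = Mul(-8, Add(6, 6)) = Mul(-8, 12) = -96)
Function('c')(W, B) = Add(Mul(Rational(-1, 9), W), Mul(Rational(-1, 9), B, W)) (Function('c')(W, B) = Mul(Rational(-1, 9), Add(W, Mul(W, B))) = Mul(Rational(-1, 9), Add(W, Mul(B, W))) = Add(Mul(Rational(-1, 9), W), Mul(Rational(-1, 9), B, W)))
V = Rational(-1, 178) (V = Pow(-178, -1) = Rational(-1, 178) ≈ -0.0056180)
Function('H')(x) = Rational(8998, 9) (Function('H')(x) = Add(-3, Pow(Mul(Rational(-1, 9), 3, Add(1, -96)), 2)) = Add(-3, Pow(Mul(Rational(-1, 9), 3, -95), 2)) = Add(-3, Pow(Rational(95, 3), 2)) = Add(-3, Rational(9025, 9)) = Rational(8998, 9))
Function('Q')(L) = -178 (Function('Q')(L) = Pow(Rational(-1, 178), -1) = -178)
Pow(Add(Function('Q')(-43), Function('H')(82)), -1) = Pow(Add(-178, Rational(8998, 9)), -1) = Pow(Rational(7396, 9), -1) = Rational(9, 7396)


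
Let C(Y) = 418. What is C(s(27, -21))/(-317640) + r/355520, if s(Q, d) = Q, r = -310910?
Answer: -1236325747/1411592160 ≈ -0.87584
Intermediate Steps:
C(s(27, -21))/(-317640) + r/355520 = 418/(-317640) - 310910/355520 = 418*(-1/317640) - 310910*1/355520 = -209/158820 - 31091/35552 = -1236325747/1411592160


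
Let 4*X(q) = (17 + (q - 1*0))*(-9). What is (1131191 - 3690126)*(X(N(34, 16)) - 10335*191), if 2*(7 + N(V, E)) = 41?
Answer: 40411799303115/8 ≈ 5.0515e+12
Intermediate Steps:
N(V, E) = 27/2 (N(V, E) = -7 + (½)*41 = -7 + 41/2 = 27/2)
X(q) = -153/4 - 9*q/4 (X(q) = ((17 + (q - 1*0))*(-9))/4 = ((17 + (q + 0))*(-9))/4 = ((17 + q)*(-9))/4 = (-153 - 9*q)/4 = -153/4 - 9*q/4)
(1131191 - 3690126)*(X(N(34, 16)) - 10335*191) = (1131191 - 3690126)*((-153/4 - 9/4*27/2) - 10335*191) = -2558935*((-153/4 - 243/8) - 1973985) = -2558935*(-549/8 - 1973985) = -2558935*(-15792429/8) = 40411799303115/8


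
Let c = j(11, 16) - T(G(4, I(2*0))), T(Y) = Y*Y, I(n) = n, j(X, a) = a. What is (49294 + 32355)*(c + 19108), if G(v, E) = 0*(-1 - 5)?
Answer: 1561455476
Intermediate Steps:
G(v, E) = 0 (G(v, E) = 0*(-6) = 0)
T(Y) = Y²
c = 16 (c = 16 - 1*0² = 16 - 1*0 = 16 + 0 = 16)
(49294 + 32355)*(c + 19108) = (49294 + 32355)*(16 + 19108) = 81649*19124 = 1561455476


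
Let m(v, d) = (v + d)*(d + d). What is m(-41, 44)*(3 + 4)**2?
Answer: 12936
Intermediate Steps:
m(v, d) = 2*d*(d + v) (m(v, d) = (d + v)*(2*d) = 2*d*(d + v))
m(-41, 44)*(3 + 4)**2 = (2*44*(44 - 41))*(3 + 4)**2 = (2*44*3)*7**2 = 264*49 = 12936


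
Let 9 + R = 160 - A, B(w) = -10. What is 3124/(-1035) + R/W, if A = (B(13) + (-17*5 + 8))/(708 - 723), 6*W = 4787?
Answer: -14052896/4954545 ≈ -2.8364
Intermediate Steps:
W = 4787/6 (W = (⅙)*4787 = 4787/6 ≈ 797.83)
A = 29/5 (A = (-10 + (-17*5 + 8))/(708 - 723) = (-10 + (-85 + 8))/(-15) = (-10 - 77)*(-1/15) = -87*(-1/15) = 29/5 ≈ 5.8000)
R = 726/5 (R = -9 + (160 - 1*29/5) = -9 + (160 - 29/5) = -9 + 771/5 = 726/5 ≈ 145.20)
3124/(-1035) + R/W = 3124/(-1035) + 726/(5*(4787/6)) = 3124*(-1/1035) + (726/5)*(6/4787) = -3124/1035 + 4356/23935 = -14052896/4954545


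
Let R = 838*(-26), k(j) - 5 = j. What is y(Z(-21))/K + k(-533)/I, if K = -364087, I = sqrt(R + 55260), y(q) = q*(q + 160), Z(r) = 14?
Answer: -2436/364087 - 66*sqrt(523)/523 ≈ -2.8927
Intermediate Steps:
k(j) = 5 + j
y(q) = q*(160 + q)
R = -21788
I = 8*sqrt(523) (I = sqrt(-21788 + 55260) = sqrt(33472) = 8*sqrt(523) ≈ 182.95)
y(Z(-21))/K + k(-533)/I = (14*(160 + 14))/(-364087) + (5 - 533)/((8*sqrt(523))) = (14*174)*(-1/364087) - 66*sqrt(523)/523 = 2436*(-1/364087) - 66*sqrt(523)/523 = -2436/364087 - 66*sqrt(523)/523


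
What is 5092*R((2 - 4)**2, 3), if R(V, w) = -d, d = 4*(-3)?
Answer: 61104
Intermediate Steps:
d = -12
R(V, w) = 12 (R(V, w) = -1*(-12) = 12)
5092*R((2 - 4)**2, 3) = 5092*12 = 61104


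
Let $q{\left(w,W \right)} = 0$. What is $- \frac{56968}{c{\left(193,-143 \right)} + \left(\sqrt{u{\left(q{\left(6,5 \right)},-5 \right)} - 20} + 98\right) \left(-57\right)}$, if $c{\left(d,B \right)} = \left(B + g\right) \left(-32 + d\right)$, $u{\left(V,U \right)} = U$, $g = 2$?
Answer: $\frac{89525212}{44457533} - \frac{2705980 i}{133372599} \approx 2.0137 - 0.020289 i$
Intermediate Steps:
$c{\left(d,B \right)} = \left(-32 + d\right) \left(2 + B\right)$ ($c{\left(d,B \right)} = \left(B + 2\right) \left(-32 + d\right) = \left(2 + B\right) \left(-32 + d\right) = \left(-32 + d\right) \left(2 + B\right)$)
$- \frac{56968}{c{\left(193,-143 \right)} + \left(\sqrt{u{\left(q{\left(6,5 \right)},-5 \right)} - 20} + 98\right) \left(-57\right)} = - \frac{56968}{\left(-64 - -4576 + 2 \cdot 193 - 27599\right) + \left(\sqrt{-5 - 20} + 98\right) \left(-57\right)} = - \frac{56968}{\left(-64 + 4576 + 386 - 27599\right) + \left(\sqrt{-25} + 98\right) \left(-57\right)} = - \frac{56968}{-22701 + \left(5 i + 98\right) \left(-57\right)} = - \frac{56968}{-22701 + \left(98 + 5 i\right) \left(-57\right)} = - \frac{56968}{-22701 - \left(5586 + 285 i\right)} = - \frac{56968}{-28287 - 285 i} = - 56968 \frac{-28287 + 285 i}{800235594} = - \frac{28484 \left(-28287 + 285 i\right)}{400117797}$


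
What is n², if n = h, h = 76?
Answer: 5776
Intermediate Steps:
n = 76
n² = 76² = 5776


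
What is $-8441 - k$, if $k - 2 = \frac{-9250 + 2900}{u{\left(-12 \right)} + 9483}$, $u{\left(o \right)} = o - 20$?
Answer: $- \frac{79788443}{9451} \approx -8442.3$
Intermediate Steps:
$u{\left(o \right)} = -20 + o$ ($u{\left(o \right)} = o - 20 = -20 + o$)
$k = \frac{12552}{9451}$ ($k = 2 + \frac{-9250 + 2900}{\left(-20 - 12\right) + 9483} = 2 - \frac{6350}{-32 + 9483} = 2 - \frac{6350}{9451} = \frac{12552}{9451} \approx 1.3281$)
$-8441 - k = -8441 - \frac{12552}{9451} = - \frac{79788443}{9451}$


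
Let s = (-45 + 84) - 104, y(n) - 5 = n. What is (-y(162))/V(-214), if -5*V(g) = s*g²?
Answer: -167/595348 ≈ -0.00028051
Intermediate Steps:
y(n) = 5 + n
s = -65 (s = 39 - 104 = -65)
V(g) = 13*g² (V(g) = -(-13)*g² = 13*g²)
(-y(162))/V(-214) = (-(5 + 162))/((13*(-214)²)) = (-1*167)/((13*45796)) = -167/595348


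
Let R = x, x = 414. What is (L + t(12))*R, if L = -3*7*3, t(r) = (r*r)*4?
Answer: 212382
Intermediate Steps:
t(r) = 4*r² (t(r) = r²*4 = 4*r²)
R = 414
L = -63 (L = -21*3 = -63)
(L + t(12))*R = (-63 + 4*12²)*414 = (-63 + 4*144)*414 = (-63 + 576)*414 = 513*414 = 212382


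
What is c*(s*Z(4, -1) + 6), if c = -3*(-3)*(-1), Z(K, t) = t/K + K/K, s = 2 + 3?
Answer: -351/4 ≈ -87.750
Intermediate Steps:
s = 5
Z(K, t) = 1 + t/K (Z(K, t) = t/K + 1 = 1 + t/K)
c = -9 (c = 9*(-1) = -9)
c*(s*Z(4, -1) + 6) = -9*(5*((4 - 1)/4) + 6) = -9*(5*((1/4)*3) + 6) = -9*(5*(3/4) + 6) = -9*(15/4 + 6) = -9*39/4 = -351/4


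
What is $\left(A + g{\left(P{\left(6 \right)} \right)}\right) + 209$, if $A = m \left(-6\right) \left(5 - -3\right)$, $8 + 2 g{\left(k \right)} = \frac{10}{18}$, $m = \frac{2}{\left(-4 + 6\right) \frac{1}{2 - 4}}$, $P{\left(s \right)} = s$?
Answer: $\frac{5423}{18} \approx 301.28$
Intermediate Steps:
$m = -2$ ($m = \frac{2}{2 \frac{1}{-2}} = \frac{2}{2 \left(- \frac{1}{2}\right)} = \frac{2}{-1} = 2 \left(-1\right) = -2$)
$g{\left(k \right)} = - \frac{67}{18}$ ($g{\left(k \right)} = -4 + \frac{10 \cdot \frac{1}{18}}{2} = -4 + \frac{1}{2} \cdot \frac{5}{9} = -4 + \frac{5}{18} = - \frac{67}{18}$)
$A = 96$ ($A = \left(-2\right) \left(-6\right) \left(5 - -3\right) = 12 \left(5 + 3\right) = 12 \cdot 8 = 96$)
$\left(A + g{\left(P{\left(6 \right)} \right)}\right) + 209 = \left(96 - \frac{67}{18}\right) + 209 = \frac{1661}{18} + 209 = \frac{5423}{18}$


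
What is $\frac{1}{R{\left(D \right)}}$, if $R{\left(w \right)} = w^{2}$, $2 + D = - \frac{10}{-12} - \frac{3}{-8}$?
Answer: $\frac{576}{361} \approx 1.5956$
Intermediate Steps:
$D = - \frac{19}{24}$ ($D = -2 - \left(- \frac{5}{6} - \frac{3}{8}\right) = -2 - - \frac{29}{24} = -2 + \left(\frac{5}{6} + \frac{3}{8}\right) = -2 + \frac{29}{24} = - \frac{19}{24} \approx -0.79167$)
$\frac{1}{R{\left(D \right)}} = \frac{1}{\left(- \frac{19}{24}\right)^{2}} = \frac{1}{\frac{361}{576}} = \frac{576}{361}$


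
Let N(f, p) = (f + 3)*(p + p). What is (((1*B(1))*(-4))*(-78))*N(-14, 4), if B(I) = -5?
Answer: 137280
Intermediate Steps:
N(f, p) = 2*p*(3 + f) (N(f, p) = (3 + f)*(2*p) = 2*p*(3 + f))
(((1*B(1))*(-4))*(-78))*N(-14, 4) = (((1*(-5))*(-4))*(-78))*(2*4*(3 - 14)) = (-5*(-4)*(-78))*(2*4*(-11)) = (20*(-78))*(-88) = -1560*(-88) = 137280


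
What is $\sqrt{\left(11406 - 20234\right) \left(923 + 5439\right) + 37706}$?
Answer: $i \sqrt{56126030} \approx 7491.7 i$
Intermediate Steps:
$\sqrt{\left(11406 - 20234\right) \left(923 + 5439\right) + 37706} = \sqrt{\left(-8828\right) 6362 + 37706} = \sqrt{-56163736 + 37706} = \sqrt{-56126030} = i \sqrt{56126030}$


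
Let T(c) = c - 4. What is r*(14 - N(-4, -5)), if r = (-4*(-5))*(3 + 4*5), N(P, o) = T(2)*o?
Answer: 1840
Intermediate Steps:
T(c) = -4 + c
N(P, o) = -2*o (N(P, o) = (-4 + 2)*o = -2*o)
r = 460 (r = 20*(3 + 20) = 20*23 = 460)
r*(14 - N(-4, -5)) = 460*(14 - (-2)*(-5)) = 460*(14 - 1*10) = 460*(14 - 10) = 460*4 = 1840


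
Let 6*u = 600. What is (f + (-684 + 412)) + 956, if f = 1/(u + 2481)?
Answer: 1765405/2581 ≈ 684.00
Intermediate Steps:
u = 100 (u = (1/6)*600 = 100)
f = 1/2581 (f = 1/(100 + 2481) = 1/2581 ≈ 0.00038745)
(f + (-684 + 412)) + 956 = (1/2581 + (-684 + 412)) + 956 = (1/2581 - 272) + 956 = -702031/2581 + 956 = 1765405/2581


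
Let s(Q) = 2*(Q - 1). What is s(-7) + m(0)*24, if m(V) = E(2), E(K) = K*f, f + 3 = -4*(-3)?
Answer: 416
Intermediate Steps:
f = 9 (f = -3 - 4*(-3) = -3 + 12 = 9)
E(K) = 9*K (E(K) = K*9 = 9*K)
s(Q) = -2 + 2*Q (s(Q) = 2*(-1 + Q) = -2 + 2*Q)
m(V) = 18 (m(V) = 9*2 = 18)
s(-7) + m(0)*24 = (-2 + 2*(-7)) + 18*24 = (-2 - 14) + 432 = -16 + 432 = 416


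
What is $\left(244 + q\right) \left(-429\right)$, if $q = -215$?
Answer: $-12441$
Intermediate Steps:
$\left(244 + q\right) \left(-429\right) = \left(244 - 215\right) \left(-429\right) = 29 \left(-429\right) = -12441$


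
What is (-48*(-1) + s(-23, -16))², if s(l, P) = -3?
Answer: 2025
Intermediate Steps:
(-48*(-1) + s(-23, -16))² = (-48*(-1) - 3)² = (48 - 3)² = 45² = 2025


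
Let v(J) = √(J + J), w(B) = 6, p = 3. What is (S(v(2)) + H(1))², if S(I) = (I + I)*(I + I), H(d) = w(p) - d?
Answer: 441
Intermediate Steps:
v(J) = √2*√J (v(J) = √(2*J) = √2*√J)
H(d) = 6 - d
S(I) = 4*I² (S(I) = (2*I)*(2*I) = 4*I²)
(S(v(2)) + H(1))² = (4*(√2*√2)² + (6 - 1*1))² = (4*2² + (6 - 1))² = (4*4 + 5)² = (16 + 5)² = 21² = 441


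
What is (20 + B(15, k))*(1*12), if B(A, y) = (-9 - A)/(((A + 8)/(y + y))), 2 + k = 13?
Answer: -816/23 ≈ -35.478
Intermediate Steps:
k = 11 (k = -2 + 13 = 11)
B(A, y) = 2*y*(-9 - A)/(8 + A) (B(A, y) = (-9 - A)/(((8 + A)/((2*y)))) = (-9 - A)/(((8 + A)*(1/(2*y)))) = (-9 - A)/(((8 + A)/(2*y))) = (-9 - A)*(2*y/(8 + A)) = 2*y*(-9 - A)/(8 + A))
(20 + B(15, k))*(1*12) = (20 - 2*11*(9 + 15)/(8 + 15))*(1*12) = (20 - 2*11*24/23)*12 = (20 - 2*11*1/23*24)*12 = (20 - 528/23)*12 = -68/23*12 = -816/23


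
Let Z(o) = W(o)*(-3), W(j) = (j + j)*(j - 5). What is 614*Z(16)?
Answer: -648384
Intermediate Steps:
W(j) = 2*j*(-5 + j) (W(j) = (2*j)*(-5 + j) = 2*j*(-5 + j))
Z(o) = -6*o*(-5 + o) (Z(o) = (2*o*(-5 + o))*(-3) = -6*o*(-5 + o))
614*Z(16) = 614*(6*16*(5 - 1*16)) = 614*(6*16*(5 - 16)) = 614*(6*16*(-11)) = 614*(-1056) = -648384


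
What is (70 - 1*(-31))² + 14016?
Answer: 24217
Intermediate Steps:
(70 - 1*(-31))² + 14016 = (70 + 31)² + 14016 = 101² + 14016 = 10201 + 14016 = 24217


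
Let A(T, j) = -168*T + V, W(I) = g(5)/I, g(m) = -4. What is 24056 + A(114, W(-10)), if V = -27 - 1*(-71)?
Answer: 4948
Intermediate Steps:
V = 44 (V = -27 + 71 = 44)
W(I) = -4/I
A(T, j) = 44 - 168*T (A(T, j) = -168*T + 44 = 44 - 168*T)
24056 + A(114, W(-10)) = 24056 + (44 - 168*114) = 24056 + (44 - 19152) = 24056 - 19108 = 4948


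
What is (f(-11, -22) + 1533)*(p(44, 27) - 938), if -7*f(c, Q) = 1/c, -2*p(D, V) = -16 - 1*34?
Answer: -9797486/7 ≈ -1.3996e+6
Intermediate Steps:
p(D, V) = 25 (p(D, V) = -(-16 - 1*34)/2 = -(-16 - 34)/2 = -1/2*(-50) = 25)
f(c, Q) = -1/(7*c)
(f(-11, -22) + 1533)*(p(44, 27) - 938) = (-1/7/(-11) + 1533)*(25 - 938) = (-1/7*(-1/11) + 1533)*(-913) = (1/77 + 1533)*(-913) = (118042/77)*(-913) = -9797486/7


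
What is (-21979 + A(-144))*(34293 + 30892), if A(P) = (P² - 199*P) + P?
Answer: 1777529765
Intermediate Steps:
A(P) = P² - 198*P
(-21979 + A(-144))*(34293 + 30892) = (-21979 - 144*(-198 - 144))*(34293 + 30892) = (-21979 - 144*(-342))*65185 = (-21979 + 49248)*65185 = 27269*65185 = 1777529765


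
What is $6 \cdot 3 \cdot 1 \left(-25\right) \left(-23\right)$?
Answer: $10350$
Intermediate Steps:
$6 \cdot 3 \cdot 1 \left(-25\right) \left(-23\right) = 18 \cdot 1 \left(-25\right) \left(-23\right) = 18 \left(-25\right) \left(-23\right) = \left(-450\right) \left(-23\right) = 10350$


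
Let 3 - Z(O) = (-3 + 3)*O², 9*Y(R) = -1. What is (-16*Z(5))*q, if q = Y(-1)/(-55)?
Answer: -16/165 ≈ -0.096970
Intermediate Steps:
Y(R) = -⅑ (Y(R) = (⅑)*(-1) = -⅑)
q = 1/495 (q = -⅑/(-55) = -⅑*(-1/55) = 1/495 ≈ 0.0020202)
Z(O) = 3 (Z(O) = 3 - (-3 + 3)*O² = 3 - 0*O² = 3 - 1*0 = 3 + 0 = 3)
(-16*Z(5))*q = -16*3*(1/495) = -48*1/495 = -16/165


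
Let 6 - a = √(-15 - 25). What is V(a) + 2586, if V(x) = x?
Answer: 2592 - 2*I*√10 ≈ 2592.0 - 6.3246*I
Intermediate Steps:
a = 6 - 2*I*√10 (a = 6 - √(-15 - 25) = 6 - √(-40) = 6 - 2*I*√10 ≈ 6.0 - 6.3246*I)
V(a) + 2586 = (6 - 2*I*√10) + 2586 = 2592 - 2*I*√10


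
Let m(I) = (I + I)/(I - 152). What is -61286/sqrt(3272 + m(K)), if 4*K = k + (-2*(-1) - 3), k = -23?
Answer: -30643*sqrt(20421026)/129247 ≈ -1071.4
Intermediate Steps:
K = -6 (K = (-23 + (-2*(-1) - 3))/4 = (-23 + (2 - 3))/4 = (-23 - 1)/4 = (1/4)*(-24) = -6)
m(I) = 2*I/(-152 + I) (m(I) = (2*I)/(-152 + I) = 2*I/(-152 + I))
-61286/sqrt(3272 + m(K)) = -61286/sqrt(3272 + 2*(-6)/(-152 - 6)) = -61286/sqrt(3272 + 2*(-6)/(-158)) = -61286/sqrt(3272 + 2*(-6)*(-1/158)) = -61286/sqrt(3272 + 6/79) = -61286*sqrt(20421026)/258494 = -30643*sqrt(20421026)/129247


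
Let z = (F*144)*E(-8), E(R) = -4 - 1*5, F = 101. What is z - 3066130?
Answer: -3197026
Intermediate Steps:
E(R) = -9 (E(R) = -4 - 5 = -9)
z = -130896 (z = (101*144)*(-9) = 14544*(-9) = -130896)
z - 3066130 = -130896 - 3066130 = -3197026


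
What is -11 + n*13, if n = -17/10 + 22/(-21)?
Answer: -9811/210 ≈ -46.719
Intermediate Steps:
n = -577/210 (n = -17*1/10 + 22*(-1/21) = -17/10 - 22/21 = -577/210 ≈ -2.7476)
-11 + n*13 = -11 - 577/210*13 = -11 - 7501/210 = -9811/210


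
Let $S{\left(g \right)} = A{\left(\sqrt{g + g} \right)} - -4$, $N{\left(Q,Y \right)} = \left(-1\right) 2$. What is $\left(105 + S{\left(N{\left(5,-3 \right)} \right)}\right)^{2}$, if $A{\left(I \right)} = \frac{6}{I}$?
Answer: $11872 - 654 i \approx 11872.0 - 654.0 i$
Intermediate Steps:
$N{\left(Q,Y \right)} = -2$
$S{\left(g \right)} = 4 + \frac{3 \sqrt{2}}{\sqrt{g}}$ ($S{\left(g \right)} = \frac{6}{\sqrt{g + g}} - -4 = \frac{6}{\sqrt{2 g}} + 4 = \frac{6}{\sqrt{2} \sqrt{g}} + 4 = 6 \frac{\sqrt{2}}{2 \sqrt{g}} + 4 = \frac{3 \sqrt{2}}{\sqrt{g}} + 4 = 4 + \frac{3 \sqrt{2}}{\sqrt{g}}$)
$\left(105 + S{\left(N{\left(5,-3 \right)} \right)}\right)^{2} = \left(105 + \left(4 + \frac{3 \sqrt{2}}{i \sqrt{2}}\right)\right)^{2} = \left(105 + \left(4 + 3 \sqrt{2} \left(- \frac{i \sqrt{2}}{2}\right)\right)\right)^{2} = \left(105 + \left(4 - 3 i\right)\right)^{2} = \left(109 - 3 i\right)^{2}$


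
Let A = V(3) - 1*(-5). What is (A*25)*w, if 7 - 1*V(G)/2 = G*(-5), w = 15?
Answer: 18375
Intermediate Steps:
V(G) = 14 + 10*G (V(G) = 14 - 2*G*(-5) = 14 - (-10)*G = 14 + 10*G)
A = 49 (A = (14 + 10*3) - 1*(-5) = (14 + 30) + 5 = 44 + 5 = 49)
(A*25)*w = (49*25)*15 = 1225*15 = 18375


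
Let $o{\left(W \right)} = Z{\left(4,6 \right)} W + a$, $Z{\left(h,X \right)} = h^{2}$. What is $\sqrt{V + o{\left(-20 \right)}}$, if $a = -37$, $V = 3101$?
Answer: $14 \sqrt{14} \approx 52.383$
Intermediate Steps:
$o{\left(W \right)} = -37 + 16 W$ ($o{\left(W \right)} = 4^{2} W - 37 = 16 W - 37 = -37 + 16 W$)
$\sqrt{V + o{\left(-20 \right)}} = \sqrt{3101 + \left(-37 + 16 \left(-20\right)\right)} = \sqrt{3101 - 357} = \sqrt{2744} = 14 \sqrt{14}$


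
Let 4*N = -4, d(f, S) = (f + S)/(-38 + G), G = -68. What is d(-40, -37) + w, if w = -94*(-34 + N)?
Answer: 348817/106 ≈ 3290.7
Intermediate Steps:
d(f, S) = -S/106 - f/106 (d(f, S) = (f + S)/(-38 - 68) = (S + f)/(-106) = (S + f)*(-1/106) = -S/106 - f/106)
N = -1 (N = (¼)*(-4) = -1)
w = 3290 (w = -94*(-34 - 1) = -94*(-35) = 3290)
d(-40, -37) + w = (-1/106*(-37) - 1/106*(-40)) + 3290 = (37/106 + 20/53) + 3290 = 77/106 + 3290 = 348817/106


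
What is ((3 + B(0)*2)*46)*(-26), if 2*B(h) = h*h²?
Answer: -3588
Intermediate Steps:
B(h) = h³/2 (B(h) = (h*h²)/2 = h³/2)
((3 + B(0)*2)*46)*(-26) = ((3 + ((½)*0³)*2)*46)*(-26) = ((3 + ((½)*0)*2)*46)*(-26) = ((3 + 0*2)*46)*(-26) = ((3 + 0)*46)*(-26) = (3*46)*(-26) = 138*(-26) = -3588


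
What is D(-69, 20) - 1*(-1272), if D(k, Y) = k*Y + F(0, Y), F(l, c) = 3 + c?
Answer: -85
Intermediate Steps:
D(k, Y) = 3 + Y + Y*k (D(k, Y) = k*Y + (3 + Y) = Y*k + (3 + Y) = 3 + Y + Y*k)
D(-69, 20) - 1*(-1272) = (3 + 20 + 20*(-69)) - 1*(-1272) = (3 + 20 - 1380) + 1272 = -1357 + 1272 = -85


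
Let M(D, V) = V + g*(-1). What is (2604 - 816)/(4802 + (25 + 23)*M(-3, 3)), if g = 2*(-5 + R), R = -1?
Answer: 894/2761 ≈ 0.32380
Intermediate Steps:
g = -12 (g = 2*(-5 - 1) = 2*(-6) = -12)
M(D, V) = 12 + V (M(D, V) = V - 12*(-1) = V + 12 = 12 + V)
(2604 - 816)/(4802 + (25 + 23)*M(-3, 3)) = (2604 - 816)/(4802 + (25 + 23)*(12 + 3)) = 1788/(4802 + 48*15) = 1788/(4802 + 720) = 1788/5522 = 1788*(1/5522) = 894/2761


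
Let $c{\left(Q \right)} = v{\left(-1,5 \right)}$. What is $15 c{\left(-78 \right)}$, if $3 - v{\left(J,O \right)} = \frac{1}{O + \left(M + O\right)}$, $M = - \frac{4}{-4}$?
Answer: $\frac{480}{11} \approx 43.636$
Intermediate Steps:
$M = 1$ ($M = \left(-4\right) \left(- \frac{1}{4}\right) = 1$)
$v{\left(J,O \right)} = 3 - \frac{1}{1 + 2 O}$ ($v{\left(J,O \right)} = 3 - \frac{1}{O + \left(1 + O\right)} = 3 - \frac{1}{1 + 2 O}$)
$c{\left(Q \right)} = \frac{32}{11}$ ($c{\left(Q \right)} = \frac{2 \left(1 + 3 \cdot 5\right)}{1 + 2 \cdot 5} = \frac{2 \left(1 + 15\right)}{1 + 10} = 2 \cdot \frac{1}{11} \cdot 16 = \frac{32}{11}$)
$15 c{\left(-78 \right)} = 15 \cdot \frac{32}{11} = \frac{480}{11}$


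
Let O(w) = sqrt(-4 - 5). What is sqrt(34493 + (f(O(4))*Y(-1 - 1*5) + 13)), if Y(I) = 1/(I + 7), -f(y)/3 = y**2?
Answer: 3*sqrt(3837) ≈ 185.83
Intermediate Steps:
O(w) = 3*I (O(w) = sqrt(-9) = 3*I)
f(y) = -3*y**2
Y(I) = 1/(7 + I)
sqrt(34493 + (f(O(4))*Y(-1 - 1*5) + 13)) = sqrt(34493 + ((-3*(3*I)**2)/(7 + (-1 - 1*5)) + 13)) = sqrt(34493 + ((-3*(-9))/(7 + (-1 - 5)) + 13)) = sqrt(34493 + (27/(7 - 6) + 13)) = sqrt(34493 + (27/1 + 13)) = sqrt(34493 + (27*1 + 13)) = sqrt(34493 + (27 + 13)) = sqrt(34493 + 40) = sqrt(34533) = 3*sqrt(3837)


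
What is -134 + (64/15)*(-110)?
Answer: -1810/3 ≈ -603.33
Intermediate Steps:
-134 + (64/15)*(-110) = -134 - 1408/3 = -1810/3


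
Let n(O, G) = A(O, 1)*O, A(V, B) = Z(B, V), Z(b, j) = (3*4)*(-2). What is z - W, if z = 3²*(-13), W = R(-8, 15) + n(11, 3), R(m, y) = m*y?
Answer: 267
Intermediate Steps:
Z(b, j) = -24 (Z(b, j) = 12*(-2) = -24)
A(V, B) = -24
n(O, G) = -24*O
W = -384 (W = -8*15 - 24*11 = -120 - 264 = -384)
z = -117 (z = 9*(-13) = -117)
z - W = -117 - 1*(-384) = -117 + 384 = 267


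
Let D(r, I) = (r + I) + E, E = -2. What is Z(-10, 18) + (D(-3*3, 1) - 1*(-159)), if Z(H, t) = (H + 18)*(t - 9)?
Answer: 221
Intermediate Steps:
Z(H, t) = (-9 + t)*(18 + H) (Z(H, t) = (18 + H)*(-9 + t) = (-9 + t)*(18 + H))
D(r, I) = -2 + I + r (D(r, I) = (r + I) - 2 = (I + r) - 2 = -2 + I + r)
Z(-10, 18) + (D(-3*3, 1) - 1*(-159)) = (-162 - 9*(-10) + 18*18 - 10*18) + ((-2 + 1 - 3*3) - 1*(-159)) = (-162 + 90 + 324 - 180) + ((-2 + 1 - 9) + 159) = 72 + (-10 + 159) = 72 + 149 = 221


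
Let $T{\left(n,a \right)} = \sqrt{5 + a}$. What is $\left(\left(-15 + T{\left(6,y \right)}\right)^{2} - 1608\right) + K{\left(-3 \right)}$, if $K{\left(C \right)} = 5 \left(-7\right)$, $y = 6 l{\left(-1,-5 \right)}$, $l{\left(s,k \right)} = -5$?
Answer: $-1443 - 150 i \approx -1443.0 - 150.0 i$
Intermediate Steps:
$y = -30$ ($y = 6 \left(-5\right) = -30$)
$K{\left(C \right)} = -35$
$\left(\left(-15 + T{\left(6,y \right)}\right)^{2} - 1608\right) + K{\left(-3 \right)} = \left(\left(-15 + \sqrt{5 - 30}\right)^{2} - 1608\right) - 35 = \left(\left(-15 + \sqrt{-25}\right)^{2} - 1608\right) - 35 = \left(\left(-15 + 5 i\right)^{2} - 1608\right) - 35 = \left(-1608 + \left(-15 + 5 i\right)^{2}\right) - 35 = -1643 + \left(-15 + 5 i\right)^{2}$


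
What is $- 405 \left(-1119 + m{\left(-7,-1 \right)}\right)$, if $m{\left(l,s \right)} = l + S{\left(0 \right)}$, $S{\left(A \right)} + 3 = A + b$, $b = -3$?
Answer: $458460$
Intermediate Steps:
$S{\left(A \right)} = -6 + A$ ($S{\left(A \right)} = -3 + \left(A - 3\right) = -3 + \left(-3 + A\right) = -6 + A$)
$m{\left(l,s \right)} = -6 + l$ ($m{\left(l,s \right)} = l + \left(-6 + 0\right) = l - 6 = -6 + l$)
$- 405 \left(-1119 + m{\left(-7,-1 \right)}\right) = - 405 \left(-1119 - 13\right) = \left(-405\right) \left(-1132\right) = 458460$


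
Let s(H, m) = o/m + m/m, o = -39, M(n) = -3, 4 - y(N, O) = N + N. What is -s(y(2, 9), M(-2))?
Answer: -14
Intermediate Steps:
y(N, O) = 4 - 2*N (y(N, O) = 4 - (N + N) = 4 - 2*N)
s(H, m) = 1 - 39/m (s(H, m) = -39/m + m/m = -39/m + 1 = 1 - 39/m)
-s(y(2, 9), M(-2)) = -(-39 - 3)/(-3) = -(-1)*(-42)/3 = -1*14 = -14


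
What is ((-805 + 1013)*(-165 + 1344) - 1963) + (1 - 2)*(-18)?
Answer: 243287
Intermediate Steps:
((-805 + 1013)*(-165 + 1344) - 1963) + (1 - 2)*(-18) = (208*1179 - 1963) - 1*(-18) = (245232 - 1963) + 18 = 243269 + 18 = 243287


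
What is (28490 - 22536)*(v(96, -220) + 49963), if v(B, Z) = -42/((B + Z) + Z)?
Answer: 25583316889/86 ≈ 2.9748e+8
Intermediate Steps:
v(B, Z) = -42/(B + 2*Z)
(28490 - 22536)*(v(96, -220) + 49963) = (28490 - 22536)*(-42/(96 + 2*(-220)) + 49963) = 5954*(-42/(96 - 440) + 49963) = 5954*(-42/(-344) + 49963) = 5954*(-42*(-1/344) + 49963) = 5954*(21/172 + 49963) = 5954*(8593657/172) = 25583316889/86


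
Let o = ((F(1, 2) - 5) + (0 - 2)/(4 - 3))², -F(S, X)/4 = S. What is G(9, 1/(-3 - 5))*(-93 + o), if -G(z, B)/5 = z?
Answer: -1260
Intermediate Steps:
G(z, B) = -5*z
F(S, X) = -4*S
o = 121 (o = ((-4*1 - 5) + (0 - 2)/(4 - 3))² = ((-4 - 5) - 2/1)² = (-9 - 2*1)² = (-9 - 2)² = (-11)² = 121)
G(9, 1/(-3 - 5))*(-93 + o) = (-5*9)*(-93 + 121) = -45*28 = -1260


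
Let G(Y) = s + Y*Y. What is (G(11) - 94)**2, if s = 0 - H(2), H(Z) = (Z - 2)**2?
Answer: 729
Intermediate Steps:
H(Z) = (-2 + Z)**2
s = 0 (s = 0 - (-2 + 2)**2 = 0 - 1*0**2 = 0 - 1*0 = 0 + 0 = 0)
G(Y) = Y**2 (G(Y) = 0 + Y*Y = 0 + Y**2 = Y**2)
(G(11) - 94)**2 = (11**2 - 94)**2 = (121 - 94)**2 = 27**2 = 729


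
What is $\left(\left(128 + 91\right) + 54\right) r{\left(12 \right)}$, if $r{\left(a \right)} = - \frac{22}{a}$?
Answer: $- \frac{1001}{2} \approx -500.5$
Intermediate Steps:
$\left(\left(128 + 91\right) + 54\right) r{\left(12 \right)} = \left(\left(128 + 91\right) + 54\right) \left(- \frac{22}{12}\right) = \left(219 + 54\right) \left(\left(-22\right) \frac{1}{12}\right) = 273 \left(- \frac{11}{6}\right) = - \frac{1001}{2}$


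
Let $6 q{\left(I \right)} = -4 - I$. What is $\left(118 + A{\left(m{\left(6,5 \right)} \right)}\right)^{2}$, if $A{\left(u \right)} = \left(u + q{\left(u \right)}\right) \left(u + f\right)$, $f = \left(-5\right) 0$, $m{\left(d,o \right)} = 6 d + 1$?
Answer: $\frac{54834025}{36} \approx 1.5232 \cdot 10^{6}$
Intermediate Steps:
$m{\left(d,o \right)} = 1 + 6 d$
$f = 0$
$q{\left(I \right)} = - \frac{2}{3} - \frac{I}{6}$ ($q{\left(I \right)} = \frac{-4 - I}{6} = - \frac{2}{3} - \frac{I}{6}$)
$A{\left(u \right)} = u \left(- \frac{2}{3} + \frac{5 u}{6}\right)$ ($A{\left(u \right)} = \left(u - \left(\frac{2}{3} + \frac{u}{6}\right)\right) \left(u + 0\right) = \left(- \frac{2}{3} + \frac{5 u}{6}\right) u = u \left(- \frac{2}{3} + \frac{5 u}{6}\right)$)
$\left(118 + A{\left(m{\left(6,5 \right)} \right)}\right)^{2} = \left(118 + \frac{\left(1 + 6 \cdot 6\right) \left(-4 + 5 \left(1 + 6 \cdot 6\right)\right)}{6}\right)^{2} = \left(118 + \frac{\left(1 + 36\right) \left(-4 + 5 \left(1 + 36\right)\right)}{6}\right)^{2} = \left(118 + \frac{1}{6} \cdot 37 \left(-4 + 5 \cdot 37\right)\right)^{2} = \left(118 + \frac{1}{6} \cdot 37 \left(-4 + 185\right)\right)^{2} = \left(118 + \frac{1}{6} \cdot 37 \cdot 181\right)^{2} = \left(118 + \frac{6697}{6}\right)^{2} = \left(\frac{7405}{6}\right)^{2} = \frac{54834025}{36}$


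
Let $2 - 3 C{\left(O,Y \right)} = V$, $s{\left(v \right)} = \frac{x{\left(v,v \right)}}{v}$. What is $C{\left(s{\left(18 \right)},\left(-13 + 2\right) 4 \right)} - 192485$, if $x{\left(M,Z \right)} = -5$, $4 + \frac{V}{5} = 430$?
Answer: $- \frac{579583}{3} \approx -1.9319 \cdot 10^{5}$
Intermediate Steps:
$V = 2130$ ($V = -20 + 5 \cdot 430 = -20 + 2150 = 2130$)
$s{\left(v \right)} = - \frac{5}{v}$
$C{\left(O,Y \right)} = - \frac{2128}{3}$ ($C{\left(O,Y \right)} = \frac{2}{3} - 710 = - \frac{2128}{3}$)
$C{\left(s{\left(18 \right)},\left(-13 + 2\right) 4 \right)} - 192485 = - \frac{2128}{3} - 192485 = - \frac{579583}{3}$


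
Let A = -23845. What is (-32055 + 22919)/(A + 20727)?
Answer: 4568/1559 ≈ 2.9301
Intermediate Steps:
(-32055 + 22919)/(A + 20727) = (-32055 + 22919)/(-23845 + 20727) = -9136/(-3118) = -9136*(-1/3118) = 4568/1559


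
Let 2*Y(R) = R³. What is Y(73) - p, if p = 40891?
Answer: 307235/2 ≈ 1.5362e+5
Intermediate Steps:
Y(R) = R³/2
Y(73) - p = (½)*73³ - 1*40891 = (½)*389017 - 40891 = 389017/2 - 40891 = 307235/2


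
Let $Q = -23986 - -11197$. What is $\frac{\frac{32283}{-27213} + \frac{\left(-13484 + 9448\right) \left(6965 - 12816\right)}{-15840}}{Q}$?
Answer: $\frac{53594704349}{459395715240} \approx 0.11666$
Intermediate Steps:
$Q = -12789$ ($Q = -23986 + 11197 = -12789$)
$\frac{\frac{32283}{-27213} + \frac{\left(-13484 + 9448\right) \left(6965 - 12816\right)}{-15840}}{Q} = \frac{\frac{32283}{-27213} + \frac{\left(-13484 + 9448\right) \left(6965 - 12816\right)}{-15840}}{-12789} = \left(32283 \left(- \frac{1}{27213}\right) + \left(-4036\right) \left(-5851\right) \left(- \frac{1}{15840}\right)\right) \left(- \frac{1}{12789}\right) = \left(- \frac{10761}{9071} + 23614636 \left(- \frac{1}{15840}\right)\right) \left(- \frac{1}{12789}\right) = \left(- \frac{10761}{9071} - \frac{5903659}{3960}\right) \left(- \frac{1}{12789}\right) = \left(- \frac{53594704349}{35921160}\right) \left(- \frac{1}{12789}\right) = \frac{53594704349}{459395715240}$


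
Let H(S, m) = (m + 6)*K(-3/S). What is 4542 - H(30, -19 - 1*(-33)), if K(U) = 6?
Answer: 4422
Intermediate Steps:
H(S, m) = 36 + 6*m (H(S, m) = (m + 6)*6 = (6 + m)*6 = 36 + 6*m)
4542 - H(30, -19 - 1*(-33)) = 4542 - (36 + 6*(-19 - 1*(-33))) = 4542 - (36 + 6*(-19 + 33)) = 4542 - (36 + 6*14) = 4542 - (36 + 84) = 4542 - 1*120 = 4542 - 120 = 4422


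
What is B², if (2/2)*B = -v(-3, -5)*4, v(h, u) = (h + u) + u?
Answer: 2704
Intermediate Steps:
v(h, u) = h + 2*u
B = 52 (B = -(-3 + 2*(-5))*4 = -(-3 - 10)*4 = -1*(-13)*4 = 13*4 = 52)
B² = 52² = 2704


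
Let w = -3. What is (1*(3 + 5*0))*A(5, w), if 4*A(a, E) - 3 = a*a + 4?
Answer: 24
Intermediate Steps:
A(a, E) = 7/4 + a²/4 (A(a, E) = ¾ + (a*a + 4)/4 = ¾ + (a² + 4)/4 = ¾ + (4 + a²)/4 = ¾ + (1 + a²/4) = 7/4 + a²/4)
(1*(3 + 5*0))*A(5, w) = (1*(3 + 5*0))*(7/4 + (¼)*5²) = (1*(3 + 0))*(7/4 + (¼)*25) = (1*3)*(7/4 + 25/4) = 3*8 = 24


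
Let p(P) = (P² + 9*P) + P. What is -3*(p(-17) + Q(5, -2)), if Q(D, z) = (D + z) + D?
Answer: -381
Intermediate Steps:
Q(D, z) = z + 2*D
p(P) = P² + 10*P
-3*(p(-17) + Q(5, -2)) = -3*(-17*(10 - 17) + (-2 + 2*5)) = -3*(-17*(-7) + (-2 + 10)) = -3*(119 + 8) = -3*127 = -381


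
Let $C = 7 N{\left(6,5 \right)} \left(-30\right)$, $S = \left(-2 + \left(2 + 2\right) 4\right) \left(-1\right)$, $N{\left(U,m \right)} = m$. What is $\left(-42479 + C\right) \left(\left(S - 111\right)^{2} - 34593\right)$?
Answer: $825658072$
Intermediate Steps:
$S = -14$ ($S = \left(-2 + 4 \cdot 4\right) \left(-1\right) = \left(-2 + 16\right) \left(-1\right) = 14 \left(-1\right) = -14$)
$C = -1050$ ($C = 7 \cdot 5 \left(-30\right) = 35 \left(-30\right) = -1050$)
$\left(-42479 + C\right) \left(\left(S - 111\right)^{2} - 34593\right) = \left(-42479 - 1050\right) \left(\left(-14 - 111\right)^{2} - 34593\right) = - 43529 \left(\left(-125\right)^{2} - 34593\right) = - 43529 \left(15625 - 34593\right) = \left(-43529\right) \left(-18968\right) = 825658072$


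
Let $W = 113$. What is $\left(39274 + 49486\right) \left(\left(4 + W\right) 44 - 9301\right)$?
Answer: $-368620280$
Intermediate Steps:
$\left(39274 + 49486\right) \left(\left(4 + W\right) 44 - 9301\right) = \left(39274 + 49486\right) \left(\left(4 + 113\right) 44 - 9301\right) = 88760 \left(117 \cdot 44 - 9301\right) = 88760 \left(5148 - 9301\right) = 88760 \left(-4153\right) = -368620280$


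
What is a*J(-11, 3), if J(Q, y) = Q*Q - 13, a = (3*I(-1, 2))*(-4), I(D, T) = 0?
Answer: 0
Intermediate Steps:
a = 0 (a = (3*0)*(-4) = 0*(-4) = 0)
J(Q, y) = -13 + Q**2 (J(Q, y) = Q**2 - 13 = -13 + Q**2)
a*J(-11, 3) = 0*(-13 + (-11)**2) = 0*(-13 + 121) = 0*108 = 0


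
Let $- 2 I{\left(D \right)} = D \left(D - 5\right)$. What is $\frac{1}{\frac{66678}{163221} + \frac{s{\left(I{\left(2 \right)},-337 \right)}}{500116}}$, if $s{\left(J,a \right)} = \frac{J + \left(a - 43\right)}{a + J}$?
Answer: $\frac{9088076944808}{3712623635583} \approx 2.4479$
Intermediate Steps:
$I{\left(D \right)} = - \frac{D \left(-5 + D\right)}{2}$ ($I{\left(D \right)} = - \frac{D \left(D - 5\right)}{2} = - \frac{D \left(-5 + D\right)}{2}$)
$s{\left(J,a \right)} = \frac{-43 + J + a}{J + a}$ ($s{\left(J,a \right)} = \frac{J + \left(-43 + a\right)}{J + a} = \frac{-43 + J + a}{J + a}$)
$\frac{1}{\frac{66678}{163221} + \frac{s{\left(I{\left(2 \right)},-337 \right)}}{500116}} = \frac{1}{\frac{66678}{163221} + \frac{\frac{1}{\frac{1}{2} \cdot 2 \left(5 - 2\right) - 337} \left(-43 + \frac{1}{2} \cdot 2 \left(5 - 2\right) - 337\right)}{500116}} = \frac{1}{66678 \cdot \frac{1}{163221} + \frac{-43 + \frac{1}{2} \cdot 2 \left(5 - 2\right) - 337}{\frac{1}{2} \cdot 2 \left(5 - 2\right) - 337} \cdot \frac{1}{500116}} = \frac{1}{\frac{22226}{54407} + \frac{-43 + \frac{1}{2} \cdot 2 \cdot 3 - 337}{\frac{1}{2} \cdot 2 \cdot 3 - 337} \cdot \frac{1}{500116}} = \frac{1}{\frac{22226}{54407} + \frac{-43 + 3 - 337}{3 - 337} \cdot \frac{1}{500116}} = \frac{1}{\frac{22226}{54407} + \frac{1}{-334} \left(-377\right) \frac{1}{500116}} = \frac{1}{\frac{22226}{54407} + \left(- \frac{1}{334}\right) \left(-377\right) \frac{1}{500116}} = \frac{1}{\frac{22226}{54407} + \frac{377}{334} \cdot \frac{1}{500116}} = \frac{1}{\frac{22226}{54407} + \frac{377}{167038744}} = \frac{1}{\frac{3712623635583}{9088076944808}} = \frac{9088076944808}{3712623635583}$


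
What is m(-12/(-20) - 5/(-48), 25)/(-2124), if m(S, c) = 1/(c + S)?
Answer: -20/1091913 ≈ -1.8316e-5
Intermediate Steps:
m(S, c) = 1/(S + c)
m(-12/(-20) - 5/(-48), 25)/(-2124) = 1/(((-12/(-20) - 5/(-48)) + 25)*(-2124)) = -1/2124/((-12*(-1/20) - 5*(-1/48)) + 25) = -1/2124/((⅗ + 5/48) + 25) = -1/2124/(169/240 + 25) = -1/2124/(6169/240) = (240/6169)*(-1/2124) = -20/1091913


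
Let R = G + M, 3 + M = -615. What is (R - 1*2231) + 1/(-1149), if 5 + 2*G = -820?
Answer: -7494929/2298 ≈ -3261.5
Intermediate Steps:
M = -618 (M = -3 - 615 = -618)
G = -825/2 (G = -5/2 + (½)*(-820) = -5/2 - 410 = -825/2 ≈ -412.50)
R = -2061/2 (R = -825/2 - 618 = -2061/2 ≈ -1030.5)
(R - 1*2231) + 1/(-1149) = (-2061/2 - 1*2231) + 1/(-1149) = (-2061/2 - 2231) - 1/1149 = -6523/2 - 1/1149 = -7494929/2298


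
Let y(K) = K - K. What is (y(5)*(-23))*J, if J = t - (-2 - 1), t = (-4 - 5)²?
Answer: 0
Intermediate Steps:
t = 81 (t = (-9)² = 81)
y(K) = 0
J = 84 (J = 81 - (-2 - 1) = 81 - 1*(-3) = 81 + 3 = 84)
(y(5)*(-23))*J = (0*(-23))*84 = 0*84 = 0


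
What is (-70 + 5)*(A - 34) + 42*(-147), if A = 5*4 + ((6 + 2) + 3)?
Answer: -5979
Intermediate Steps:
A = 31 (A = 20 + (8 + 3) = 20 + 11 = 31)
(-70 + 5)*(A - 34) + 42*(-147) = (-70 + 5)*(31 - 34) + 42*(-147) = -65*(-3) - 6174 = 195 - 6174 = -5979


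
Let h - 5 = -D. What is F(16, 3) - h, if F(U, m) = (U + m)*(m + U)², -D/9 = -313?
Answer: 9671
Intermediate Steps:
D = 2817 (D = -9*(-313) = 2817)
F(U, m) = (U + m)³ (F(U, m) = (U + m)*(U + m)² = (U + m)³)
h = -2812 (h = 5 - 1*2817 = 5 - 2817 = -2812)
F(16, 3) - h = (16 + 3)³ - 1*(-2812) = 19³ + 2812 = 6859 + 2812 = 9671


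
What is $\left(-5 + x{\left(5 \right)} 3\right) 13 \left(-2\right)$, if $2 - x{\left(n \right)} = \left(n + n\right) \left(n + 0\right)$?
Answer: $3874$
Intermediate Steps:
$x{\left(n \right)} = 2 - 2 n^{2}$ ($x{\left(n \right)} = 2 - \left(n + n\right) \left(n + 0\right) = 2 - 2 n n = 2 - 2 n^{2}$)
$\left(-5 + x{\left(5 \right)} 3\right) 13 \left(-2\right) = \left(-5 + \left(2 - 2 \cdot 5^{2}\right) 3\right) 13 \left(-2\right) = \left(-5 + \left(2 - 50\right) 3\right) 13 \left(-2\right) = \left(-5 - 144\right) 13 \left(-2\right) = \left(-149\right) 13 \left(-2\right) = \left(-1937\right) \left(-2\right) = 3874$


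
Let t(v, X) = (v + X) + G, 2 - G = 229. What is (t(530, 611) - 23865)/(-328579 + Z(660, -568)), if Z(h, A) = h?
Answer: 22951/327919 ≈ 0.069990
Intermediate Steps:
G = -227 (G = 2 - 1*229 = 2 - 229 = -227)
t(v, X) = -227 + X + v (t(v, X) = (v + X) - 227 = (X + v) - 227 = -227 + X + v)
(t(530, 611) - 23865)/(-328579 + Z(660, -568)) = ((-227 + 611 + 530) - 23865)/(-328579 + 660) = (914 - 23865)/(-327919) = -22951*(-1/327919) = 22951/327919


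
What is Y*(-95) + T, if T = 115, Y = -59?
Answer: 5720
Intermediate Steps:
Y*(-95) + T = -59*(-95) + 115 = 5605 + 115 = 5720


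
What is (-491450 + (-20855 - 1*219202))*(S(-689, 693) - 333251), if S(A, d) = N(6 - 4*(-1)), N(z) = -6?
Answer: 243779828299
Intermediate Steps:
S(A, d) = -6
(-491450 + (-20855 - 1*219202))*(S(-689, 693) - 333251) = (-491450 + (-20855 - 1*219202))*(-6 - 333251) = (-491450 + (-20855 - 219202))*(-333257) = (-491450 - 240057)*(-333257) = -731507*(-333257) = 243779828299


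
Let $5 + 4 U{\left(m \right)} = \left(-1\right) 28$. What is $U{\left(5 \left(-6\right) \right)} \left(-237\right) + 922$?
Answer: $\frac{11509}{4} \approx 2877.3$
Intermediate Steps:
$U{\left(m \right)} = - \frac{33}{4}$ ($U{\left(m \right)} = - \frac{5}{4} + \frac{\left(-1\right) 28}{4} = - \frac{5}{4} + \frac{1}{4} \left(-28\right) = - \frac{5}{4} - 7 = - \frac{33}{4}$)
$U{\left(5 \left(-6\right) \right)} \left(-237\right) + 922 = \left(- \frac{33}{4}\right) \left(-237\right) + 922 = \frac{7821}{4} + 922 = \frac{11509}{4}$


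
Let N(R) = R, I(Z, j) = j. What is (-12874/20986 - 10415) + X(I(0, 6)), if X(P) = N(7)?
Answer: -109217581/10493 ≈ -10409.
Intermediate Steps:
X(P) = 7
(-12874/20986 - 10415) + X(I(0, 6)) = (-12874/20986 - 10415) + 7 = (-12874*1/20986 - 10415) + 7 = (-6437/10493 - 10415) + 7 = -109291032/10493 + 7 = -109217581/10493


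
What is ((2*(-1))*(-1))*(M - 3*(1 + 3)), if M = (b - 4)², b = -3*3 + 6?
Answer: 74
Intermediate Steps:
b = -3 (b = -9 + 6 = -3)
M = 49 (M = (-3 - 4)² = (-7)² = 49)
((2*(-1))*(-1))*(M - 3*(1 + 3)) = ((2*(-1))*(-1))*(49 - 3*(1 + 3)) = (-2*(-1))*(49 - 3*4) = 2*(49 - 12) = 2*37 = 74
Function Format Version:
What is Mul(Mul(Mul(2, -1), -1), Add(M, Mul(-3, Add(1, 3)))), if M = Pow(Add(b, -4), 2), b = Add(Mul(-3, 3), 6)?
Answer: 74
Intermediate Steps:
b = -3 (b = Add(-9, 6) = -3)
M = 49 (M = Pow(Add(-3, -4), 2) = Pow(-7, 2) = 49)
Mul(Mul(Mul(2, -1), -1), Add(M, Mul(-3, Add(1, 3)))) = Mul(Mul(Mul(2, -1), -1), Add(49, Mul(-3, Add(1, 3)))) = Mul(Mul(-2, -1), Add(49, Mul(-3, 4))) = Mul(2, Add(49, -12)) = Mul(2, 37) = 74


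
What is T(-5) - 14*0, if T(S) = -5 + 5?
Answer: 0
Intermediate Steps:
T(S) = 0
T(-5) - 14*0 = 0 - 14*0 = 0 + 0 = 0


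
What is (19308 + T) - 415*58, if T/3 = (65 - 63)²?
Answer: -4750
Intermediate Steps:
T = 12 (T = 3*(65 - 63)² = 3*2² = 3*4 = 12)
(19308 + T) - 415*58 = (19308 + 12) - 415*58 = 19320 - 24070 = -4750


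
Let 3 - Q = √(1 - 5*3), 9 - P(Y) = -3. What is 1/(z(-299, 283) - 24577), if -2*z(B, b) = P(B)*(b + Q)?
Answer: -26293/691322353 - 6*I*√14/691322353 ≈ -3.8033e-5 - 3.2474e-8*I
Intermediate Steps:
P(Y) = 12 (P(Y) = 9 - 1*(-3) = 9 + 3 = 12)
Q = 3 - I*√14 (Q = 3 - √(1 - 5*3) = 3 - √(1 - 15) = 3 - √(-14) = 3 - I*√14 ≈ 3.0 - 3.7417*I)
z(B, b) = -18 - 6*b + 6*I*√14 (z(B, b) = -6*(b + (3 - I*√14)) = -6*(3 + b - I*√14) = -(36 + 12*b - 12*I*√14)/2 = -18 - 6*b + 6*I*√14)
1/(z(-299, 283) - 24577) = 1/((-18 - 6*283 + 6*I*√14) - 24577) = 1/((-18 - 1698 + 6*I*√14) - 24577) = 1/((-1716 + 6*I*√14) - 24577) = 1/(-26293 + 6*I*√14)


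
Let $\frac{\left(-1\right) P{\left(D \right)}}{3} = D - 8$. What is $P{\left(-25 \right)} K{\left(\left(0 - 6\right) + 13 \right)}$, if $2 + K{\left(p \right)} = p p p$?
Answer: $33759$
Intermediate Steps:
$P{\left(D \right)} = 24 - 3 D$ ($P{\left(D \right)} = - 3 \left(D - 8\right) = - 3 \left(-8 + D\right) = 24 - 3 D$)
$K{\left(p \right)} = -2 + p^{3}$ ($K{\left(p \right)} = -2 + p p p = -2 + p^{2} p = -2 + p^{3}$)
$P{\left(-25 \right)} K{\left(\left(0 - 6\right) + 13 \right)} = \left(24 - -75\right) \left(-2 + \left(\left(0 - 6\right) + 13\right)^{3}\right) = \left(24 + 75\right) \left(-2 + \left(-6 + 13\right)^{3}\right) = 99 \left(-2 + 7^{3}\right) = 99 \left(-2 + 343\right) = 99 \cdot 341 = 33759$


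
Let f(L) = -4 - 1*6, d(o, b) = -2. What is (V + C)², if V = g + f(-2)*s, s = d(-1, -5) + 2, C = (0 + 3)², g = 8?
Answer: 289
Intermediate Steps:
C = 9 (C = 3² = 9)
f(L) = -10 (f(L) = -4 - 6 = -10)
s = 0 (s = -2 + 2 = 0)
V = 8 (V = 8 - 10*0 = 8 + 0 = 8)
(V + C)² = (8 + 9)² = 17² = 289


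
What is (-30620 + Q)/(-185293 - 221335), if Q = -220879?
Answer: 251499/406628 ≈ 0.61850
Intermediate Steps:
(-30620 + Q)/(-185293 - 221335) = (-30620 - 220879)/(-185293 - 221335) = -251499/(-406628) = -251499*(-1/406628) = 251499/406628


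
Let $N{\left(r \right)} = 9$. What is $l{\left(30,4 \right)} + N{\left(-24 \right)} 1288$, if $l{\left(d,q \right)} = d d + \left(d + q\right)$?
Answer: $12526$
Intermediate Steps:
$l{\left(d,q \right)} = d + q + d^{2}$ ($l{\left(d,q \right)} = d^{2} + \left(d + q\right) = d + q + d^{2}$)
$l{\left(30,4 \right)} + N{\left(-24 \right)} 1288 = \left(30 + 4 + 30^{2}\right) + 9 \cdot 1288 = \left(30 + 4 + 900\right) + 11592 = 934 + 11592 = 12526$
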